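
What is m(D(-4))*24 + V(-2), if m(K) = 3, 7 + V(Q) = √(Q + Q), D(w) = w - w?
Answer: 65 + 2*I ≈ 65.0 + 2.0*I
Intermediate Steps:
D(w) = 0
V(Q) = -7 + √2*√Q (V(Q) = -7 + √(Q + Q) = -7 + √(2*Q) = -7 + √2*√Q)
m(D(-4))*24 + V(-2) = 3*24 + (-7 + √2*√(-2)) = 72 + (-7 + √2*(I*√2)) = 72 + (-7 + 2*I) = 65 + 2*I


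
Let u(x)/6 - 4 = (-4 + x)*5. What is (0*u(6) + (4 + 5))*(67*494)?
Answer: 297882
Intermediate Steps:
u(x) = -96 + 30*x (u(x) = 24 + 6*((-4 + x)*5) = 24 + 6*(-20 + 5*x) = 24 + (-120 + 30*x) = -96 + 30*x)
(0*u(6) + (4 + 5))*(67*494) = (0*(-96 + 30*6) + (4 + 5))*(67*494) = (0*(-96 + 180) + 9)*33098 = (0*84 + 9)*33098 = (0 + 9)*33098 = 9*33098 = 297882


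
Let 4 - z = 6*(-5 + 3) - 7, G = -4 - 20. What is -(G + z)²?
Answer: -1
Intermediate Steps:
G = -24
z = 23 (z = 4 - (6*(-5 + 3) - 7) = 4 - (6*(-2) - 7) = 4 - (-12 - 7) = 4 - 1*(-19) = 4 + 19 = 23)
-(G + z)² = -(-24 + 23)² = -1*(-1)² = -1*1 = -1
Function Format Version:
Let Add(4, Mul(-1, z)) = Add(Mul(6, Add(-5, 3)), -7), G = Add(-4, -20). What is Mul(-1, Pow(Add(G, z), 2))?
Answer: -1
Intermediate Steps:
G = -24
z = 23 (z = Add(4, Mul(-1, Add(Mul(6, Add(-5, 3)), -7))) = Add(4, Mul(-1, Add(Mul(6, -2), -7))) = Add(4, Mul(-1, Add(-12, -7))) = Add(4, Mul(-1, -19)) = Add(4, 19) = 23)
Mul(-1, Pow(Add(G, z), 2)) = Mul(-1, Pow(Add(-24, 23), 2)) = Mul(-1, Pow(-1, 2)) = Mul(-1, 1) = -1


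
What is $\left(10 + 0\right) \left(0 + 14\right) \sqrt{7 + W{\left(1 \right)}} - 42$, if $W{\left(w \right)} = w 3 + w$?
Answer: $-42 + 140 \sqrt{11} \approx 422.33$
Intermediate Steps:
$W{\left(w \right)} = 4 w$ ($W{\left(w \right)} = 3 w + w = 4 w$)
$\left(10 + 0\right) \left(0 + 14\right) \sqrt{7 + W{\left(1 \right)}} - 42 = \left(10 + 0\right) \left(0 + 14\right) \sqrt{7 + 4 \cdot 1} - 42 = 10 \cdot 14 \sqrt{7 + 4} - 42 = 140 \sqrt{11} - 42 = -42 + 140 \sqrt{11}$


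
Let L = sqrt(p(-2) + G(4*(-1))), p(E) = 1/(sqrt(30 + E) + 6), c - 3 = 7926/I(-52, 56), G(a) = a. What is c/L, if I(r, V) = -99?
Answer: 2543*sqrt(-6 - 2*sqrt(7))/(33*sqrt(23 + 8*sqrt(7))) ≈ 38.964*I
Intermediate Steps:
c = -2543/33 (c = 3 + 7926/(-99) = 3 + 7926*(-1/99) = 3 - 2642/33 = -2543/33 ≈ -77.061)
p(E) = 1/(6 + sqrt(30 + E))
L = sqrt(-4 + 1/(6 + 2*sqrt(7))) (L = sqrt(1/(6 + sqrt(30 - 2)) + 4*(-1)) = sqrt(1/(6 + sqrt(28)) - 4) = sqrt(1/(6 + 2*sqrt(7)) - 4) = sqrt(-4 + 1/(6 + 2*sqrt(7))) ≈ 1.9777*I)
c/L = -2543*2*sqrt(3 + sqrt(7))/sqrt(-46 - 16*sqrt(7))/33 = -5086*sqrt(3 + sqrt(7))/(33*sqrt(-46 - 16*sqrt(7)))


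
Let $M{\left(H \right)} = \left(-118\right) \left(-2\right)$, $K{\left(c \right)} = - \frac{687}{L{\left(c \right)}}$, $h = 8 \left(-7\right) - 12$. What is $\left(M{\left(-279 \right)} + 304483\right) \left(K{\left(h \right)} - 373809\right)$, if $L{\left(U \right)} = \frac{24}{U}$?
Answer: $- \frac{226627138275}{2} \approx -1.1331 \cdot 10^{11}$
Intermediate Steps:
$h = -68$ ($h = -56 - 12 = -68$)
$K{\left(c \right)} = - \frac{229 c}{8}$ ($K{\left(c \right)} = - \frac{687}{24 \frac{1}{c}} = - 687 \frac{c}{24} = - \frac{229 c}{8}$)
$M{\left(H \right)} = 236$
$\left(M{\left(-279 \right)} + 304483\right) \left(K{\left(h \right)} - 373809\right) = \left(236 + 304483\right) \left(\left(- \frac{229}{8}\right) \left(-68\right) - 373809\right) = 304719 \left(\frac{3893}{2} - 373809\right) = 304719 \left(- \frac{743725}{2}\right) = - \frac{226627138275}{2}$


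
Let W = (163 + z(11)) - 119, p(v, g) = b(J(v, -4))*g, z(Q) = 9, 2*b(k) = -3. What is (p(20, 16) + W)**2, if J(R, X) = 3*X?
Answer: 841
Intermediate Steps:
b(k) = -3/2 (b(k) = (1/2)*(-3) = -3/2)
p(v, g) = -3*g/2
W = 53 (W = (163 + 9) - 119 = 172 - 119 = 53)
(p(20, 16) + W)**2 = (-3/2*16 + 53)**2 = (-24 + 53)**2 = 29**2 = 841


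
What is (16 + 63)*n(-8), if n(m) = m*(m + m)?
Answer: 10112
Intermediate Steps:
n(m) = 2*m² (n(m) = m*(2*m) = 2*m²)
(16 + 63)*n(-8) = (16 + 63)*(2*(-8)²) = 79*(2*64) = 79*128 = 10112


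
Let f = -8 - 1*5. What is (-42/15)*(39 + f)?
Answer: -364/5 ≈ -72.800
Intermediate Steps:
f = -13 (f = -8 - 5 = -13)
(-42/15)*(39 + f) = (-42/15)*(39 - 13) = -42*1/15*26 = -14/5*26 = -364/5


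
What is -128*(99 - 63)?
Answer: -4608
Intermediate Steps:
-128*(99 - 63) = -128*36 = -4608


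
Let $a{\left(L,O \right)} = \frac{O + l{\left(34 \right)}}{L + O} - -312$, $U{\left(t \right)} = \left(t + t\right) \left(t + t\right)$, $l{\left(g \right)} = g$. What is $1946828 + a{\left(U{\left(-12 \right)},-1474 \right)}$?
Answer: $\frac{874266580}{449} \approx 1.9471 \cdot 10^{6}$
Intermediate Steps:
$U{\left(t \right)} = 4 t^{2}$ ($U{\left(t \right)} = 2 t 2 t = 4 t^{2}$)
$a{\left(L,O \right)} = 312 + \frac{34 + O}{L + O}$ ($a{\left(L,O \right)} = \frac{O + 34}{L + O} - -312 = \frac{34 + O}{L + O} + 312 = 312 + \frac{34 + O}{L + O}$)
$1946828 + a{\left(U{\left(-12 \right)},-1474 \right)} = 1946828 + \frac{34 + 312 \cdot 4 \left(-12\right)^{2} + 313 \left(-1474\right)}{4 \left(-12\right)^{2} - 1474} = 1946828 + \frac{34 + 312 \cdot 4 \cdot 144 - 461362}{4 \cdot 144 - 1474} = 1946828 + \frac{34 + 312 \cdot 576 - 461362}{576 - 1474} = 1946828 + \frac{34 + 179712 - 461362}{-898} = 1946828 - - \frac{140808}{449} = 1946828 + \frac{140808}{449} = \frac{874266580}{449}$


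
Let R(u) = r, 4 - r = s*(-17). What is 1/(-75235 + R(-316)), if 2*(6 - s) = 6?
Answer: -1/75180 ≈ -1.3301e-5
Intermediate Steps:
s = 3 (s = 6 - ½*6 = 6 - 3 = 3)
r = 55 (r = 4 - 3*(-17) = 4 - 1*(-51) = 4 + 51 = 55)
R(u) = 55
1/(-75235 + R(-316)) = 1/(-75235 + 55) = 1/(-75180) = -1/75180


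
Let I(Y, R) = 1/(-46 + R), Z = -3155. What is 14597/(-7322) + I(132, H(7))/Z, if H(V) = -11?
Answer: -2625044173/1316751870 ≈ -1.9936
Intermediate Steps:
14597/(-7322) + I(132, H(7))/Z = 14597/(-7322) + 1/(-46 - 11*(-3155)) = 14597*(-1/7322) - 1/3155/(-57) = -14597/7322 - 1/57*(-1/3155) = -14597/7322 + 1/179835 = -2625044173/1316751870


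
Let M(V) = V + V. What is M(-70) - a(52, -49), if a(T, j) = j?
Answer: -91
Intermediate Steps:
M(V) = 2*V
M(-70) - a(52, -49) = 2*(-70) - 1*(-49) = -140 + 49 = -91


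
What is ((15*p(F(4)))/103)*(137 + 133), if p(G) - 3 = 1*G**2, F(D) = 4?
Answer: 76950/103 ≈ 747.09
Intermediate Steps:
p(G) = 3 + G**2 (p(G) = 3 + 1*G**2 = 3 + G**2)
((15*p(F(4)))/103)*(137 + 133) = ((15*(3 + 4**2))/103)*(137 + 133) = ((15*(3 + 16))*(1/103))*270 = ((15*19)*(1/103))*270 = (285*(1/103))*270 = (285/103)*270 = 76950/103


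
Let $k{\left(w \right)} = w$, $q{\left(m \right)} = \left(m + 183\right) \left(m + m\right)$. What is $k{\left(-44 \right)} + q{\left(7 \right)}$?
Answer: $2616$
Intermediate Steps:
$q{\left(m \right)} = 2 m \left(183 + m\right)$ ($q{\left(m \right)} = \left(183 + m\right) 2 m = 2 m \left(183 + m\right)$)
$k{\left(-44 \right)} + q{\left(7 \right)} = -44 + 2 \cdot 7 \left(183 + 7\right) = -44 + 2 \cdot 7 \cdot 190 = -44 + 2660 = 2616$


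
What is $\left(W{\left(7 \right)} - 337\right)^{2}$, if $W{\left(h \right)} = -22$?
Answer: $128881$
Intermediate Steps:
$\left(W{\left(7 \right)} - 337\right)^{2} = \left(-22 - 337\right)^{2} = \left(-359\right)^{2} = 128881$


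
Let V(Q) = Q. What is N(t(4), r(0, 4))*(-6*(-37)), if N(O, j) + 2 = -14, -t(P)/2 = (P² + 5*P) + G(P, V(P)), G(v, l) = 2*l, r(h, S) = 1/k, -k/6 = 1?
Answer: -3552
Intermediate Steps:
k = -6 (k = -6*1 = -6)
r(h, S) = -⅙ (r(h, S) = 1/(-6) = -⅙)
t(P) = -14*P - 2*P² (t(P) = -2*((P² + 5*P) + 2*P) = -2*(P² + 7*P) = -14*P - 2*P²)
N(O, j) = -16 (N(O, j) = -2 - 14 = -16)
N(t(4), r(0, 4))*(-6*(-37)) = -(-96)*(-37) = -16*222 = -3552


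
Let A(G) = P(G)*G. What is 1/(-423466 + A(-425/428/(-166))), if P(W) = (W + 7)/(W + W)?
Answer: -142096/60172326975 ≈ -2.3615e-6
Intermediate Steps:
P(W) = (7 + W)/(2*W) (P(W) = (7 + W)/((2*W)) = (7 + W)*(1/(2*W)) = (7 + W)/(2*W))
A(G) = 7/2 + G/2 (A(G) = ((7 + G)/(2*G))*G = 7/2 + G/2)
1/(-423466 + A(-425/428/(-166))) = 1/(-423466 + (7/2 + (-425/428/(-166))/2)) = 1/(-423466 + (7/2 + (-425*1/428*(-1/166))/2)) = 1/(-423466 + (7/2 + (-425/428*(-1/166))/2)) = 1/(-423466 + (7/2 + (1/2)*(425/71048))) = 1/(-423466 + (7/2 + 425/142096)) = 1/(-423466 + 497761/142096) = 1/(-60172326975/142096) = -142096/60172326975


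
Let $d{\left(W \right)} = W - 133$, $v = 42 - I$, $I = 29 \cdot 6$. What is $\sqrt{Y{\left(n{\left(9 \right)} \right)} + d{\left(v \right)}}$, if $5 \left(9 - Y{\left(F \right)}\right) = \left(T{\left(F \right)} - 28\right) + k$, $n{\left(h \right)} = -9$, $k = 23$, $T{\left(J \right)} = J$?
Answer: $\frac{i \sqrt{6330}}{5} \approx 15.912 i$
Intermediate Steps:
$I = 174$
$v = -132$ ($v = 42 - 174 = -132$)
$d{\left(W \right)} = -133 + W$
$Y{\left(F \right)} = 10 - \frac{F}{5}$ ($Y{\left(F \right)} = 9 - \frac{\left(F - 28\right) + 23}{5} = 9 - \frac{\left(-28 + F\right) + 23}{5} = 9 - \frac{-5 + F}{5} = 9 - \left(-1 + \frac{F}{5}\right) = 10 - \frac{F}{5}$)
$\sqrt{Y{\left(n{\left(9 \right)} \right)} + d{\left(v \right)}} = \sqrt{\left(10 - - \frac{9}{5}\right) - 265} = \sqrt{\left(10 + \frac{9}{5}\right) - 265} = \sqrt{\frac{59}{5} - 265} = \sqrt{- \frac{1266}{5}} = \frac{i \sqrt{6330}}{5}$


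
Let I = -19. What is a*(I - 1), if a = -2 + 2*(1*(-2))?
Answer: 120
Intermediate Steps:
a = -6 (a = -2 + 2*(-2) = -2 - 4 = -6)
a*(I - 1) = -6*(-19 - 1) = -6*(-20) = 120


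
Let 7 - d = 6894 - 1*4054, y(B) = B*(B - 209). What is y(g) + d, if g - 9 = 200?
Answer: -2833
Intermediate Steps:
g = 209 (g = 9 + 200 = 209)
y(B) = B*(-209 + B)
d = -2833 (d = 7 - (6894 - 1*4054) = 7 - (6894 - 4054) = 7 - 1*2840 = 7 - 2840 = -2833)
y(g) + d = 209*(-209 + 209) - 2833 = 209*0 - 2833 = 0 - 2833 = -2833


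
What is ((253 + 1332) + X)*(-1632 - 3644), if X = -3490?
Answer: 10050780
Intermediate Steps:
((253 + 1332) + X)*(-1632 - 3644) = ((253 + 1332) - 3490)*(-1632 - 3644) = (1585 - 3490)*(-5276) = -1905*(-5276) = 10050780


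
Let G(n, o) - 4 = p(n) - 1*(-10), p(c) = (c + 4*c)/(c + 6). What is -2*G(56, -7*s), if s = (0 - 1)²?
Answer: -1148/31 ≈ -37.032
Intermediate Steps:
s = 1 (s = (-1)² = 1)
p(c) = 5*c/(6 + c) (p(c) = (5*c)/(6 + c) = 5*c/(6 + c))
G(n, o) = 14 + 5*n/(6 + n) (G(n, o) = 4 + (5*n/(6 + n) - 1*(-10)) = 4 + (5*n/(6 + n) + 10) = 4 + (10 + 5*n/(6 + n)) = 14 + 5*n/(6 + n))
-2*G(56, -7*s) = -2*(84 + 19*56)/(6 + 56) = -2*(84 + 1064)/62 = -1148/31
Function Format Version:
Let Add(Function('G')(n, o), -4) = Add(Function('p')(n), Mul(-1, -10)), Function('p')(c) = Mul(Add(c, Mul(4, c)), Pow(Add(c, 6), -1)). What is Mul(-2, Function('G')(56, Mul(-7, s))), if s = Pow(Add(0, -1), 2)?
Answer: Rational(-1148, 31) ≈ -37.032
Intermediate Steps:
s = 1 (s = Pow(-1, 2) = 1)
Function('p')(c) = Mul(5, c, Pow(Add(6, c), -1)) (Function('p')(c) = Mul(Mul(5, c), Pow(Add(6, c), -1)) = Mul(5, c, Pow(Add(6, c), -1)))
Function('G')(n, o) = Add(14, Mul(5, n, Pow(Add(6, n), -1))) (Function('G')(n, o) = Add(4, Add(Mul(5, n, Pow(Add(6, n), -1)), Mul(-1, -10))) = Add(4, Add(Mul(5, n, Pow(Add(6, n), -1)), 10)) = Add(4, Add(10, Mul(5, n, Pow(Add(6, n), -1)))) = Add(14, Mul(5, n, Pow(Add(6, n), -1))))
Mul(-2, Function('G')(56, Mul(-7, s))) = Mul(-2, Mul(Pow(Add(6, 56), -1), Add(84, Mul(19, 56)))) = Mul(-2, Mul(Pow(62, -1), Add(84, 1064))) = Mul(-2, Mul(Rational(1, 62), 1148)) = Mul(-2, Rational(574, 31)) = Rational(-1148, 31)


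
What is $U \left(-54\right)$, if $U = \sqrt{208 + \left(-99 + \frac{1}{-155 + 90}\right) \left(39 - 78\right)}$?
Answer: $- \frac{108 \sqrt{25435}}{5} \approx -3444.8$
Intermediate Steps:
$U = \frac{2 \sqrt{25435}}{5}$ ($U = \sqrt{208 + \left(-99 + \frac{1}{-65}\right) \left(-39\right)} = \sqrt{208 + \left(-99 - \frac{1}{65}\right) \left(-39\right)} = \sqrt{208 - - \frac{19308}{5}} = \sqrt{208 + \frac{19308}{5}} = \sqrt{\frac{20348}{5}} = \frac{2 \sqrt{25435}}{5} \approx 63.793$)
$U \left(-54\right) = \frac{2 \sqrt{25435}}{5} \left(-54\right) = - \frac{108 \sqrt{25435}}{5}$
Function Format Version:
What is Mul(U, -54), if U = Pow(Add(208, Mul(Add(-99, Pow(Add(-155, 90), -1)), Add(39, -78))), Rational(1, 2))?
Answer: Mul(Rational(-108, 5), Pow(25435, Rational(1, 2))) ≈ -3444.8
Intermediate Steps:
U = Mul(Rational(2, 5), Pow(25435, Rational(1, 2))) (U = Pow(Add(208, Mul(Add(-99, Pow(-65, -1)), -39)), Rational(1, 2)) = Pow(Add(208, Mul(Add(-99, Rational(-1, 65)), -39)), Rational(1, 2)) = Pow(Add(208, Mul(Rational(-6436, 65), -39)), Rational(1, 2)) = Pow(Add(208, Rational(19308, 5)), Rational(1, 2)) = Pow(Rational(20348, 5), Rational(1, 2)) = Mul(Rational(2, 5), Pow(25435, Rational(1, 2))) ≈ 63.793)
Mul(U, -54) = Mul(Mul(Rational(2, 5), Pow(25435, Rational(1, 2))), -54) = Mul(Rational(-108, 5), Pow(25435, Rational(1, 2)))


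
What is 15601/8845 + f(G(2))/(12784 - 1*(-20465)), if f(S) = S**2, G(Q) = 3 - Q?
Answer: 518726494/294087405 ≈ 1.7639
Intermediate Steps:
15601/8845 + f(G(2))/(12784 - 1*(-20465)) = 15601/8845 + (3 - 1*2)**2/(12784 - 1*(-20465)) = 15601*(1/8845) + (3 - 2)**2/(12784 + 20465) = 15601/8845 + 1**2/33249 = 15601/8845 + 1*(1/33249) = 15601/8845 + 1/33249 = 518726494/294087405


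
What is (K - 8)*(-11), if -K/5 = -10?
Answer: -462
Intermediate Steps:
K = 50 (K = -5*(-10) = 50)
(K - 8)*(-11) = (50 - 8)*(-11) = 42*(-11) = -462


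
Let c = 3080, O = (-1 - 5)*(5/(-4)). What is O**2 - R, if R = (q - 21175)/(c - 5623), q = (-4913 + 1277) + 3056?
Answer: 485155/10172 ≈ 47.695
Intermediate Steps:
q = -580 (q = -3636 + 3056 = -580)
O = 15/2 (O = -30*(-1)/4 = -6*(-5/4) = 15/2 ≈ 7.5000)
R = 21755/2543 (R = (-580 - 21175)/(3080 - 5623) = -21755/(-2543) = -21755*(-1/2543) = 21755/2543 ≈ 8.5549)
O**2 - R = (15/2)**2 - 1*21755/2543 = 225/4 - 21755/2543 = 485155/10172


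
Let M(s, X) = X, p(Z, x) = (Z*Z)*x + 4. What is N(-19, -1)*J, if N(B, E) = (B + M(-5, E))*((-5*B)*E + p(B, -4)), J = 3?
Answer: 92100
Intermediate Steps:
p(Z, x) = 4 + x*Z**2 (p(Z, x) = Z**2*x + 4 = x*Z**2 + 4 = 4 + x*Z**2)
N(B, E) = (B + E)*(4 - 4*B**2 - 5*B*E) (N(B, E) = (B + E)*((-5*B)*E + (4 - 4*B**2)) = (B + E)*(-5*B*E + (4 - 4*B**2)) = (B + E)*(4 - 4*B**2 - 5*B*E))
N(-19, -1)*J = (-4*(-19)**3 + 4*(-19) + 4*(-1) - 9*(-1)*(-19)**2 - 5*(-19)*(-1)**2)*3 = (-4*(-6859) - 76 - 4 - 9*(-1)*361 - 5*(-19)*1)*3 = (27436 - 76 - 4 + 3249 + 95)*3 = 30700*3 = 92100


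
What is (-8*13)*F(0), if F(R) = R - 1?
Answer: 104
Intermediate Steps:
F(R) = -1 + R
(-8*13)*F(0) = (-8*13)*(-1 + 0) = -104*(-1) = 104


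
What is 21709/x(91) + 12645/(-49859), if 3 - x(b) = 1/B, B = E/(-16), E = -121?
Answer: 130964684936/17301073 ≈ 7569.7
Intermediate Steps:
B = 121/16 (B = -121/(-16) = -121*(-1/16) = 121/16 ≈ 7.5625)
x(b) = 347/121 (x(b) = 3 - 1/121/16 = 3 - 1*16/121 = 3 - 16/121 = 347/121)
21709/x(91) + 12645/(-49859) = 21709/(347/121) + 12645/(-49859) = 21709*(121/347) + 12645*(-1/49859) = 2626789/347 - 12645/49859 = 130964684936/17301073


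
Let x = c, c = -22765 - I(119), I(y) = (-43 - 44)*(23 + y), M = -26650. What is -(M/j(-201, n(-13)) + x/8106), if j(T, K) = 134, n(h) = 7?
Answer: 108709987/543102 ≈ 200.17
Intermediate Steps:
I(y) = -2001 - 87*y (I(y) = -87*(23 + y) = -2001 - 87*y)
c = -10411 (c = -22765 - (-2001 - 87*119) = -22765 - (-2001 - 10353) = -22765 - 1*(-12354) = -22765 + 12354 = -10411)
x = -10411
-(M/j(-201, n(-13)) + x/8106) = -(-26650/134 - 10411/8106) = -(-26650*1/134 - 10411*1/8106) = -(-13325/67 - 10411/8106) = -1*(-108709987/543102) = 108709987/543102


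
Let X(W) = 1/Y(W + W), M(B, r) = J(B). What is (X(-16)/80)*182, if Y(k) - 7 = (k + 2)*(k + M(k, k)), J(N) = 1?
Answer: 91/37480 ≈ 0.0024280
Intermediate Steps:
M(B, r) = 1
Y(k) = 7 + (1 + k)*(2 + k) (Y(k) = 7 + (k + 2)*(k + 1) = 7 + (2 + k)*(1 + k) = 7 + (1 + k)*(2 + k))
X(W) = 1/(9 + 4*W**2 + 6*W) (X(W) = 1/(9 + (W + W)**2 + 3*(W + W)) = 1/(9 + (2*W)**2 + 3*(2*W)) = 1/(9 + 4*W**2 + 6*W))
(X(-16)/80)*182 = (1/((9 + 4*(-16)**2 + 6*(-16))*80))*182 = ((1/80)/(9 + 4*256 - 96))*182 = ((1/80)/(9 + 1024 - 96))*182 = ((1/80)/937)*182 = ((1/937)*(1/80))*182 = (1/74960)*182 = 91/37480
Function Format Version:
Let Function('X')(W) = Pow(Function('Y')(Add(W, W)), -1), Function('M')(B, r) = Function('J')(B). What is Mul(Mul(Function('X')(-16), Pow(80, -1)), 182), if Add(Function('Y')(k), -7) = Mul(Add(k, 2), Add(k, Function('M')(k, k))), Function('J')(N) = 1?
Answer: Rational(91, 37480) ≈ 0.0024280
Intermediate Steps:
Function('M')(B, r) = 1
Function('Y')(k) = Add(7, Mul(Add(1, k), Add(2, k))) (Function('Y')(k) = Add(7, Mul(Add(k, 2), Add(k, 1))) = Add(7, Mul(Add(2, k), Add(1, k))) = Add(7, Mul(Add(1, k), Add(2, k))))
Function('X')(W) = Pow(Add(9, Mul(4, Pow(W, 2)), Mul(6, W)), -1) (Function('X')(W) = Pow(Add(9, Pow(Add(W, W), 2), Mul(3, Add(W, W))), -1) = Pow(Add(9, Pow(Mul(2, W), 2), Mul(3, Mul(2, W))), -1) = Pow(Add(9, Mul(4, Pow(W, 2)), Mul(6, W)), -1))
Mul(Mul(Function('X')(-16), Pow(80, -1)), 182) = Mul(Mul(Pow(Add(9, Mul(4, Pow(-16, 2)), Mul(6, -16)), -1), Pow(80, -1)), 182) = Mul(Mul(Pow(Add(9, Mul(4, 256), -96), -1), Rational(1, 80)), 182) = Mul(Mul(Pow(Add(9, 1024, -96), -1), Rational(1, 80)), 182) = Mul(Mul(Pow(937, -1), Rational(1, 80)), 182) = Mul(Mul(Rational(1, 937), Rational(1, 80)), 182) = Mul(Rational(1, 74960), 182) = Rational(91, 37480)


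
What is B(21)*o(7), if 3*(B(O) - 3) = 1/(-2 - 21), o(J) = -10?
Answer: -2060/69 ≈ -29.855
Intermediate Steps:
B(O) = 206/69 (B(O) = 3 + 1/(3*(-2 - 21)) = 3 + (1/3)/(-23) = 3 + (1/3)*(-1/23) = 3 - 1/69 = 206/69)
B(21)*o(7) = (206/69)*(-10) = -2060/69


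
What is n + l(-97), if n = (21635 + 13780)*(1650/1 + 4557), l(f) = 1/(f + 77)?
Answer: 4396418099/20 ≈ 2.1982e+8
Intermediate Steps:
l(f) = 1/(77 + f)
n = 219820905 (n = 35415*(1*1650 + 4557) = 35415*(1650 + 4557) = 35415*6207 = 219820905)
n + l(-97) = 219820905 + 1/(77 - 97) = 219820905 + 1/(-20) = 219820905 - 1/20 = 4396418099/20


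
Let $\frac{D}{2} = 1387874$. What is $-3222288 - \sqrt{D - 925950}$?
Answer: $-3222288 - \sqrt{1849798} \approx -3.2236 \cdot 10^{6}$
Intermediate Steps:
$D = 2775748$ ($D = 2 \cdot 1387874 = 2775748$)
$-3222288 - \sqrt{D - 925950} = -3222288 - \sqrt{2775748 - 925950} = -3222288 - \sqrt{1849798}$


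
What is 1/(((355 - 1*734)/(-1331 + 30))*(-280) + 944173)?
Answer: 1301/1228262953 ≈ 1.0592e-6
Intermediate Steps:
1/(((355 - 1*734)/(-1331 + 30))*(-280) + 944173) = 1/(((355 - 734)/(-1301))*(-280) + 944173) = 1/(-379*(-1/1301)*(-280) + 944173) = 1/((379/1301)*(-280) + 944173) = 1/(-106120/1301 + 944173) = 1/(1228262953/1301) = 1301/1228262953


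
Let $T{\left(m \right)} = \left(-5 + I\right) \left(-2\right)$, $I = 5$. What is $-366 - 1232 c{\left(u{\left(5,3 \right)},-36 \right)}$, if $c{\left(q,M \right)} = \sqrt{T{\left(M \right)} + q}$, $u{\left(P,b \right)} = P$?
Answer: $-366 - 1232 \sqrt{5} \approx -3120.8$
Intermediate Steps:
$T{\left(m \right)} = 0$ ($T{\left(m \right)} = \left(-5 + 5\right) \left(-2\right) = 0 \left(-2\right) = 0$)
$c{\left(q,M \right)} = \sqrt{q}$ ($c{\left(q,M \right)} = \sqrt{0 + q} = \sqrt{q}$)
$-366 - 1232 c{\left(u{\left(5,3 \right)},-36 \right)} = -366 - 1232 \sqrt{5}$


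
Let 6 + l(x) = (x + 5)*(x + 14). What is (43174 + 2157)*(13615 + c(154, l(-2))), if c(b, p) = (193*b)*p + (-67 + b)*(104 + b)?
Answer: 42054520651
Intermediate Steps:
l(x) = -6 + (5 + x)*(14 + x) (l(x) = -6 + (x + 5)*(x + 14) = -6 + (5 + x)*(14 + x))
c(b, p) = (-67 + b)*(104 + b) + 193*b*p (c(b, p) = 193*b*p + (-67 + b)*(104 + b) = (-67 + b)*(104 + b) + 193*b*p)
(43174 + 2157)*(13615 + c(154, l(-2))) = (43174 + 2157)*(13615 + (-6968 + 154² + 37*154 + 193*154*(64 + (-2)² + 19*(-2)))) = 45331*(13615 + (-6968 + 23716 + 5698 + 193*154*(64 + 4 - 38))) = 45331*(13615 + (-6968 + 23716 + 5698 + 193*154*30)) = 45331*(13615 + (-6968 + 23716 + 5698 + 891660)) = 45331*(13615 + 914106) = 45331*927721 = 42054520651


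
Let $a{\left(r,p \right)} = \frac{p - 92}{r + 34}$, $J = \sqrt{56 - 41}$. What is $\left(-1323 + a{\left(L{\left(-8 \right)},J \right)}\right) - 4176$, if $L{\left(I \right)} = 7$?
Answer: $- \frac{225551}{41} + \frac{\sqrt{15}}{41} \approx -5501.1$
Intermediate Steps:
$J = \sqrt{15} \approx 3.873$
$a{\left(r,p \right)} = \frac{-92 + p}{34 + r}$
$\left(-1323 + a{\left(L{\left(-8 \right)},J \right)}\right) - 4176 = \left(-1323 + \frac{-92 + \sqrt{15}}{34 + 7}\right) - 4176 = \left(-1323 + \frac{-92 + \sqrt{15}}{41}\right) - 4176 = \left(-1323 - \left(\frac{92}{41} - \frac{\sqrt{15}}{41}\right)\right) - 4176 = \left(- \frac{54335}{41} + \frac{\sqrt{15}}{41}\right) - 4176 = - \frac{225551}{41} + \frac{\sqrt{15}}{41}$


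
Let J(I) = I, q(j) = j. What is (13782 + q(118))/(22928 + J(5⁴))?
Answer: 13900/23553 ≈ 0.59016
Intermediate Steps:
(13782 + q(118))/(22928 + J(5⁴)) = (13782 + 118)/(22928 + 5⁴) = 13900/(22928 + 625) = 13900/23553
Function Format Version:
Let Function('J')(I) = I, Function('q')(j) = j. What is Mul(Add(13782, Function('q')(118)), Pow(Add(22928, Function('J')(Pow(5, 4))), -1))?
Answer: Rational(13900, 23553) ≈ 0.59016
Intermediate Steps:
Mul(Add(13782, Function('q')(118)), Pow(Add(22928, Function('J')(Pow(5, 4))), -1)) = Mul(Add(13782, 118), Pow(Add(22928, Pow(5, 4)), -1)) = Mul(13900, Pow(Add(22928, 625), -1)) = Mul(13900, Pow(23553, -1)) = Mul(13900, Rational(1, 23553)) = Rational(13900, 23553)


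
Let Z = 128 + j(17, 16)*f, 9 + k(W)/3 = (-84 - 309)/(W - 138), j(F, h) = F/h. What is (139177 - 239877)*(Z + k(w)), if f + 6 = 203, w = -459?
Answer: -25032081525/796 ≈ -3.1447e+7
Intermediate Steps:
k(W) = -27 - 1179/(-138 + W) (k(W) = -27 + 3*((-84 - 309)/(W - 138)) = -27 + 3*(-393/(-138 + W)) = -27 - 1179/(-138 + W))
f = 197 (f = -6 + 203 = 197)
Z = 5397/16 (Z = 128 + (17/16)*197 = 128 + 3349/16 = 5397/16 ≈ 337.31)
(139177 - 239877)*(Z + k(w)) = (139177 - 239877)*(5397/16 + 9*(283 - 3*(-459))/(-138 - 459)) = -100700*(5397/16 + 9*(283 + 1377)/(-597)) = -100700*(5397/16 + 9*(-1/597)*1660) = -100700*(5397/16 - 4980/199) = -100700*994323/3184 = -25032081525/796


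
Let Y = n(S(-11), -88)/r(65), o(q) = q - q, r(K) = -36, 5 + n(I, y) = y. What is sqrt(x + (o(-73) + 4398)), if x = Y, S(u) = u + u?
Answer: sqrt(158421)/6 ≈ 66.337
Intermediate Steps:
S(u) = 2*u
n(I, y) = -5 + y
o(q) = 0
Y = 31/12 (Y = (-5 - 88)/(-36) = -93*(-1/36) = 31/12 ≈ 2.5833)
x = 31/12 ≈ 2.5833
sqrt(x + (o(-73) + 4398)) = sqrt(31/12 + (0 + 4398)) = sqrt(31/12 + 4398) = sqrt(52807/12) = sqrt(158421)/6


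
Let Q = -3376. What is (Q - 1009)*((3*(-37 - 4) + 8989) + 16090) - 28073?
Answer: -109460133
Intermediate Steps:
(Q - 1009)*((3*(-37 - 4) + 8989) + 16090) - 28073 = (-3376 - 1009)*((3*(-37 - 4) + 8989) + 16090) - 28073 = -4385*((3*(-41) + 8989) + 16090) - 28073 = -4385*((-123 + 8989) + 16090) - 28073 = -4385*(8866 + 16090) - 28073 = -4385*24956 - 28073 = -109432060 - 28073 = -109460133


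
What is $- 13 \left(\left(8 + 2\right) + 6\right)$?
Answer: $-208$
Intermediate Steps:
$- 13 \left(\left(8 + 2\right) + 6\right) = - 13 \left(10 + 6\right) = \left(-13\right) 16 = -208$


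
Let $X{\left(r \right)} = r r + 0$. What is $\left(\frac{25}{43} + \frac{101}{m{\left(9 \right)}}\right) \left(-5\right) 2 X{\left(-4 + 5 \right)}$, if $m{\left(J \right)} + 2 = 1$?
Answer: $\frac{43180}{43} \approx 1004.2$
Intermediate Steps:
$m{\left(J \right)} = -1$ ($m{\left(J \right)} = -2 + 1 = -1$)
$X{\left(r \right)} = r^{2}$ ($X{\left(r \right)} = r^{2} + 0 = r^{2}$)
$\left(\frac{25}{43} + \frac{101}{m{\left(9 \right)}}\right) \left(-5\right) 2 X{\left(-4 + 5 \right)} = \left(\frac{25}{43} + \frac{101}{-1}\right) \left(-5\right) 2 \left(-4 + 5\right)^{2} = \left(25 \cdot \frac{1}{43} + 101 \left(-1\right)\right) \left(- 10 \cdot 1^{2}\right) = \left(\frac{25}{43} - 101\right) \left(\left(-10\right) 1\right) = \left(- \frac{4318}{43}\right) \left(-10\right) = \frac{43180}{43}$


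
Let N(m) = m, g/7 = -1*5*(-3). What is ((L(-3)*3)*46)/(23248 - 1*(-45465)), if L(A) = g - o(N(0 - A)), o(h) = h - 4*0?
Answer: 14076/68713 ≈ 0.20485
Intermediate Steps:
g = 105 (g = 7*(-1*5*(-3)) = 7*(-5*(-3)) = 7*15 = 105)
o(h) = h (o(h) = h + 0 = h)
L(A) = 105 + A (L(A) = 105 - (0 - A) = 105 - (-1)*A = 105 + A)
((L(-3)*3)*46)/(23248 - 1*(-45465)) = (((105 - 3)*3)*46)/(23248 - 1*(-45465)) = ((102*3)*46)/(23248 + 45465) = (306*46)/68713 = 14076*(1/68713) = 14076/68713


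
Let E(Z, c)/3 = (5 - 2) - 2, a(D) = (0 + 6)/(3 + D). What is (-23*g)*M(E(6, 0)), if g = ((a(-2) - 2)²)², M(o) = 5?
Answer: -29440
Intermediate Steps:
a(D) = 6/(3 + D)
E(Z, c) = 3 (E(Z, c) = 3*((5 - 2) - 2) = 3*(3 - 2) = 3*1 = 3)
g = 256 (g = ((6/(3 - 2) - 2)²)² = ((6/1 - 2)²)² = ((6*1 - 2)²)² = ((6 - 2)²)² = (4²)² = 16² = 256)
(-23*g)*M(E(6, 0)) = -23*256*5 = -5888*5 = -29440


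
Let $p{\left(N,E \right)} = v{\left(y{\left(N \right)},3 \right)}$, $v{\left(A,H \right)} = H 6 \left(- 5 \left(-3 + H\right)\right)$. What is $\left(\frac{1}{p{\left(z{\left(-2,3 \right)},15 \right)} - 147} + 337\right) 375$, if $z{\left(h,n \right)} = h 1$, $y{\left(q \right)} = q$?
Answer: $\frac{6192250}{49} \approx 1.2637 \cdot 10^{5}$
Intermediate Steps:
$z{\left(h,n \right)} = h$
$v{\left(A,H \right)} = 6 H \left(15 - 5 H\right)$
$p{\left(N,E \right)} = 0$ ($p{\left(N,E \right)} = 30 \cdot 3 \left(3 - 3\right) = 30 \cdot 3 \cdot 0 = 0$)
$\left(\frac{1}{p{\left(z{\left(-2,3 \right)},15 \right)} - 147} + 337\right) 375 = \left(\frac{1}{0 - 147} + 337\right) 375 = \left(\frac{1}{-147} + 337\right) 375 = \left(- \frac{1}{147} + 337\right) 375 = \frac{49538}{147} \cdot 375 = \frac{6192250}{49}$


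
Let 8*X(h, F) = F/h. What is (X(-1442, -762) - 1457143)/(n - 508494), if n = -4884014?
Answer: 8404800443/31103986144 ≈ 0.27022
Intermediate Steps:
X(h, F) = F/(8*h) (X(h, F) = (F/h)/8 = F/(8*h))
(X(-1442, -762) - 1457143)/(n - 508494) = ((1/8)*(-762)/(-1442) - 1457143)/(-4884014 - 508494) = ((1/8)*(-762)*(-1/1442) - 1457143)/(-5392508) = (381/5768 - 1457143)*(-1/5392508) = -8404800443/5768*(-1/5392508) = 8404800443/31103986144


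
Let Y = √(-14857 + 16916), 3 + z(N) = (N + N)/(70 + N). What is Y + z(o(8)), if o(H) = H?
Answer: -109/39 + √2059 ≈ 42.581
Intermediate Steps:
z(N) = -3 + 2*N/(70 + N) (z(N) = -3 + (N + N)/(70 + N) = -3 + (2*N)/(70 + N) = -3 + 2*N/(70 + N))
Y = √2059 ≈ 45.376
Y + z(o(8)) = √2059 + (-210 - 1*8)/(70 + 8) = √2059 + (-210 - 8)/78 = √2059 + (1/78)*(-218) = √2059 - 109/39 = -109/39 + √2059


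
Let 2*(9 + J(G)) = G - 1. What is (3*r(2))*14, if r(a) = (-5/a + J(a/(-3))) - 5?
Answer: -728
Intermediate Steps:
J(G) = -19/2 + G/2 (J(G) = -9 + (G - 1)/2 = -9 + (-1 + G)/2 = -9 + (-1/2 + G/2) = -19/2 + G/2)
r(a) = -29/2 - 5/a - a/6 (r(a) = (-5/a + (-19/2 + (a/(-3))/2)) - 5 = (-5/a + (-19/2 + (a*(-1/3))/2)) - 5 = (-5/a + (-19/2 + (-a/3)/2)) - 5 = (-5/a + (-19/2 - a/6)) - 5 = (-19/2 - 5/a - a/6) - 5 = -29/2 - 5/a - a/6)
(3*r(2))*14 = (3*((1/6)*(-30 + 2*(-87 - 1*2))/2))*14 = (3*((1/6)*(1/2)*(-30 + 2*(-87 - 2))))*14 = (3*((1/6)*(1/2)*(-30 + 2*(-89))))*14 = (3*((1/6)*(1/2)*(-30 - 178)))*14 = (3*((1/6)*(1/2)*(-208)))*14 = (3*(-52/3))*14 = -52*14 = -728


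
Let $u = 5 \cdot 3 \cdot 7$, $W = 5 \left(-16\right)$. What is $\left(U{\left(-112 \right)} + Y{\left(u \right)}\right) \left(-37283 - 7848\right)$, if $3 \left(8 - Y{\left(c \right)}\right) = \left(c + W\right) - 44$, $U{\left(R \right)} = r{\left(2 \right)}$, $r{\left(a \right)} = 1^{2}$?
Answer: $- \frac{2076026}{3} \approx -6.9201 \cdot 10^{5}$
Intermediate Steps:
$r{\left(a \right)} = 1$
$W = -80$
$u = 105$ ($u = 15 \cdot 7 = 105$)
$U{\left(R \right)} = 1$
$Y{\left(c \right)} = \frac{148}{3} - \frac{c}{3}$ ($Y{\left(c \right)} = 8 - \frac{\left(c - 80\right) - 44}{3} = 8 - \frac{\left(-80 + c\right) - 44}{3} = 8 - \frac{-124 + c}{3} = 8 - \left(- \frac{124}{3} + \frac{c}{3}\right) = \frac{148}{3} - \frac{c}{3}$)
$\left(U{\left(-112 \right)} + Y{\left(u \right)}\right) \left(-37283 - 7848\right) = \left(1 + \left(\frac{148}{3} - 35\right)\right) \left(-37283 - 7848\right) = \left(1 + \left(\frac{148}{3} - 35\right)\right) \left(-45131\right) = \left(1 + \frac{43}{3}\right) \left(-45131\right) = \frac{46}{3} \left(-45131\right) = - \frac{2076026}{3}$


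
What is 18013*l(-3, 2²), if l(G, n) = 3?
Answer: 54039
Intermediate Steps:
18013*l(-3, 2²) = 18013*3 = 54039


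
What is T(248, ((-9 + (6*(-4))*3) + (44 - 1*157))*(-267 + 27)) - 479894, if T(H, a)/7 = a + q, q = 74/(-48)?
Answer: -3695635/24 ≈ -1.5398e+5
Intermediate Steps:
q = -37/24 (q = 74*(-1/48) = -37/24 ≈ -1.5417)
T(H, a) = -259/24 + 7*a (T(H, a) = 7*(a - 37/24) = 7*(-37/24 + a) = -259/24 + 7*a)
T(248, ((-9 + (6*(-4))*3) + (44 - 1*157))*(-267 + 27)) - 479894 = (-259/24 + 7*(((-9 + (6*(-4))*3) + (44 - 1*157))*(-267 + 27))) - 479894 = (-259/24 + 7*(((-9 - 24*3) + (44 - 157))*(-240))) - 479894 = (-259/24 + 7*(((-9 - 72) - 113)*(-240))) - 479894 = (-259/24 + 7*((-81 - 113)*(-240))) - 479894 = (-259/24 + 7*(-194*(-240))) - 479894 = (-259/24 + 7*46560) - 479894 = (-259/24 + 325920) - 479894 = 7821821/24 - 479894 = -3695635/24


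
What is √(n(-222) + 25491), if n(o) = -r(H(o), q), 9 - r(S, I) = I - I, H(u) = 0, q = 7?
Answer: √25482 ≈ 159.63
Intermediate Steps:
r(S, I) = 9 (r(S, I) = 9 - (I - I) = 9 - 1*0 = 9 + 0 = 9)
n(o) = -9 (n(o) = -1*9 = -9)
√(n(-222) + 25491) = √(-9 + 25491) = √25482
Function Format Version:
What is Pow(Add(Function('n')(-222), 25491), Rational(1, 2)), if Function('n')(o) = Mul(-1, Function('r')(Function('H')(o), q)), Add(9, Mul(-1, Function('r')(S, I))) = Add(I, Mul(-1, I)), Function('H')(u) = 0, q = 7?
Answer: Pow(25482, Rational(1, 2)) ≈ 159.63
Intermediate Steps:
Function('r')(S, I) = 9 (Function('r')(S, I) = Add(9, Mul(-1, Add(I, Mul(-1, I)))) = Add(9, Mul(-1, 0)) = Add(9, 0) = 9)
Function('n')(o) = -9 (Function('n')(o) = Mul(-1, 9) = -9)
Pow(Add(Function('n')(-222), 25491), Rational(1, 2)) = Pow(Add(-9, 25491), Rational(1, 2)) = Pow(25482, Rational(1, 2))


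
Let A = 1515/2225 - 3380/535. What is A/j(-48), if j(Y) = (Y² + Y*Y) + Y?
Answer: -268399/217124400 ≈ -0.0012362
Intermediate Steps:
A = -268399/47615 (A = 1515*(1/2225) - 3380*1/535 = 303/445 - 676/107 = -268399/47615 ≈ -5.6369)
j(Y) = Y + 2*Y² (j(Y) = (Y² + Y²) + Y = 2*Y² + Y = Y + 2*Y²)
A/j(-48) = -268399*(-1/(48*(1 + 2*(-48))))/47615 = -268399*(-1/(48*(1 - 96)))/47615 = -268399/(47615*((-48*(-95)))) = -268399/47615/4560 = -268399/47615*1/4560 = -268399/217124400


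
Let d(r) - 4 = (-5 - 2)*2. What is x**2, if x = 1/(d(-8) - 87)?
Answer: 1/9409 ≈ 0.00010628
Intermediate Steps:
d(r) = -10 (d(r) = 4 + (-5 - 2)*2 = 4 - 7*2 = 4 - 14 = -10)
x = -1/97 (x = 1/(-10 - 87) = 1/(-97) = -1/97 ≈ -0.010309)
x**2 = (-1/97)**2 = 1/9409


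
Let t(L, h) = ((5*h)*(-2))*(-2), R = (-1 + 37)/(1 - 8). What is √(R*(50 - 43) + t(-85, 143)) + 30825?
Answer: 30825 + 2*√706 ≈ 30878.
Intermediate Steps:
R = -36/7 (R = 36/(-7) = 36*(-⅐) = -36/7 ≈ -5.1429)
t(L, h) = 20*h (t(L, h) = -10*h*(-2) = 20*h)
√(R*(50 - 43) + t(-85, 143)) + 30825 = √(-36*(50 - 43)/7 + 20*143) + 30825 = √(-36/7*7 + 2860) + 30825 = √(-36 + 2860) + 30825 = √2824 + 30825 = 2*√706 + 30825 = 30825 + 2*√706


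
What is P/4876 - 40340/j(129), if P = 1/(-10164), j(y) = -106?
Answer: 18860724959/49559664 ≈ 380.57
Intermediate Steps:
P = -1/10164 ≈ -9.8386e-5
P/4876 - 40340/j(129) = -1/10164/4876 - 40340/(-106) = -1/10164*1/4876 - 40340*(-1/106) = -1/49559664 + 20170/53 = 18860724959/49559664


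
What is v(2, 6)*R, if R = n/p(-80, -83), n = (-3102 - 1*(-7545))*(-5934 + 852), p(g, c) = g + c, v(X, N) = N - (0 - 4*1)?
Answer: 225793260/163 ≈ 1.3852e+6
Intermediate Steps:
v(X, N) = 4 + N (v(X, N) = N - (0 - 4) = N - 1*(-4) = N + 4 = 4 + N)
p(g, c) = c + g
n = -22579326 (n = (-3102 + 7545)*(-5082) = 4443*(-5082) = -22579326)
R = 22579326/163 (R = -22579326/(-83 - 80) = -22579326/(-163) = -22579326*(-1/163) = 22579326/163 ≈ 1.3852e+5)
v(2, 6)*R = (4 + 6)*(22579326/163) = 10*(22579326/163) = 225793260/163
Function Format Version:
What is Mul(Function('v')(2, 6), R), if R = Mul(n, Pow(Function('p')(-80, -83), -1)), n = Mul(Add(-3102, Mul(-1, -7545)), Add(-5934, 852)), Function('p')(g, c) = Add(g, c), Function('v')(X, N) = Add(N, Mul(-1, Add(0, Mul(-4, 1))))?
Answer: Rational(225793260, 163) ≈ 1.3852e+6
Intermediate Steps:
Function('v')(X, N) = Add(4, N) (Function('v')(X, N) = Add(N, Mul(-1, Add(0, -4))) = Add(N, Mul(-1, -4)) = Add(N, 4) = Add(4, N))
Function('p')(g, c) = Add(c, g)
n = -22579326 (n = Mul(Add(-3102, 7545), -5082) = Mul(4443, -5082) = -22579326)
R = Rational(22579326, 163) (R = Mul(-22579326, Pow(Add(-83, -80), -1)) = Mul(-22579326, Pow(-163, -1)) = Mul(-22579326, Rational(-1, 163)) = Rational(22579326, 163) ≈ 1.3852e+5)
Mul(Function('v')(2, 6), R) = Mul(Add(4, 6), Rational(22579326, 163)) = Mul(10, Rational(22579326, 163)) = Rational(225793260, 163)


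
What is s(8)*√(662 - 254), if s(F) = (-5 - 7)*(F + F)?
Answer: -384*√102 ≈ -3878.2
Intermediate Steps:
s(F) = -24*F
s(8)*√(662 - 254) = (-24*8)*√(662 - 254) = -384*√102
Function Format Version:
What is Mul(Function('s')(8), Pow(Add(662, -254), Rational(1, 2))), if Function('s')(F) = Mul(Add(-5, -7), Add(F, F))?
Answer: Mul(-384, Pow(102, Rational(1, 2))) ≈ -3878.2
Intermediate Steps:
Function('s')(F) = Mul(-24, F) (Function('s')(F) = Mul(-12, Mul(2, F)) = Mul(-24, F))
Mul(Function('s')(8), Pow(Add(662, -254), Rational(1, 2))) = Mul(Mul(-24, 8), Pow(Add(662, -254), Rational(1, 2))) = Mul(-192, Pow(408, Rational(1, 2))) = Mul(-192, Mul(2, Pow(102, Rational(1, 2)))) = Mul(-384, Pow(102, Rational(1, 2)))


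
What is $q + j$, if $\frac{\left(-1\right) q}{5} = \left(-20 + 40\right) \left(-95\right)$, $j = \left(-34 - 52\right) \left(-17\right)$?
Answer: $10962$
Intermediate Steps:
$j = 1462$ ($j = \left(-86\right) \left(-17\right) = 1462$)
$q = 9500$ ($q = - 5 \left(-20 + 40\right) \left(-95\right) = - 5 \cdot 20 \left(-95\right) = \left(-5\right) \left(-1900\right) = 9500$)
$q + j = 9500 + 1462 = 10962$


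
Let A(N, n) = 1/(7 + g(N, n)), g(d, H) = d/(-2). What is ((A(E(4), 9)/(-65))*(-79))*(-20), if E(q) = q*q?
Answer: 316/13 ≈ 24.308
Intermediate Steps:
E(q) = q**2
g(d, H) = -d/2 (g(d, H) = d*(-1/2) = -d/2)
A(N, n) = 1/(7 - N/2)
((A(E(4), 9)/(-65))*(-79))*(-20) = ((-2/(-14 + 4**2)/(-65))*(-79))*(-20) = ((-2/(-14 + 16)*(-1/65))*(-79))*(-20) = ((-2/2*(-1/65))*(-79))*(-20) = ((-2*1/2*(-1/65))*(-79))*(-20) = (-1*(-1/65)*(-79))*(-20) = ((1/65)*(-79))*(-20) = -79/65*(-20) = 316/13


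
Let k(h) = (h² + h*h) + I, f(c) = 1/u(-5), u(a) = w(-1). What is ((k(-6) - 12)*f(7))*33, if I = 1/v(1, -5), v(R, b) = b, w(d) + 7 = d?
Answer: -9867/40 ≈ -246.68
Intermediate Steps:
w(d) = -7 + d
u(a) = -8 (u(a) = -7 - 1 = -8)
I = -⅕ (I = 1/(-5) = -⅕ ≈ -0.20000)
f(c) = -⅛ (f(c) = 1/(-8) = -⅛)
k(h) = -⅕ + 2*h² (k(h) = (h² + h*h) - ⅕ = (h² + h²) - ⅕ = 2*h² - ⅕ = -⅕ + 2*h²)
((k(-6) - 12)*f(7))*33 = (((-⅕ + 2*(-6)²) - 12)*(-⅛))*33 = (((-⅕ + 2*36) - 12)*(-⅛))*33 = (((-⅕ + 72) - 12)*(-⅛))*33 = ((359/5 - 12)*(-⅛))*33 = ((299/5)*(-⅛))*33 = -299/40*33 = -9867/40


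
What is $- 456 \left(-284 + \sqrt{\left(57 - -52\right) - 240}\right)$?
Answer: $129504 - 456 i \sqrt{131} \approx 1.295 \cdot 10^{5} - 5219.2 i$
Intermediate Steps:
$- 456 \left(-284 + \sqrt{\left(57 - -52\right) - 240}\right) = - 456 \left(-284 + \sqrt{\left(57 + 52\right) - 240}\right) = - 456 \left(-284 + \sqrt{109 - 240}\right) = - 456 \left(-284 + \sqrt{-131}\right) = - 456 \left(-284 + i \sqrt{131}\right) = 129504 - 456 i \sqrt{131}$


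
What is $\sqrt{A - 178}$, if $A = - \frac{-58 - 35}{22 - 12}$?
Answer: $\frac{i \sqrt{16870}}{10} \approx 12.988 i$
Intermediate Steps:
$A = \frac{93}{10}$ ($A = - \frac{-93}{10} = \left(-1\right) \left(- \frac{93}{10}\right) = \frac{93}{10} \approx 9.3$)
$\sqrt{A - 178} = \sqrt{\frac{93}{10} - 178} = \sqrt{- \frac{1687}{10}} = \frac{i \sqrt{16870}}{10}$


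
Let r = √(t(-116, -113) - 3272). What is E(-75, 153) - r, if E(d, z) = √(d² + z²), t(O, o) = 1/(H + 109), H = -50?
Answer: 3*√3226 - I*√11389773/59 ≈ 170.39 - 57.201*I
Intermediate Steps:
t(O, o) = 1/59 (t(O, o) = 1/(-50 + 109) = 1/59)
r = I*√11389773/59 (r = √(1/59 - 3272) = √(-193047/59) = I*√11389773/59 ≈ 57.201*I)
E(-75, 153) - r = √((-75)² + 153²) - I*√11389773/59 = √(5625 + 23409) - I*√11389773/59 = √29034 - I*√11389773/59 = 3*√3226 - I*√11389773/59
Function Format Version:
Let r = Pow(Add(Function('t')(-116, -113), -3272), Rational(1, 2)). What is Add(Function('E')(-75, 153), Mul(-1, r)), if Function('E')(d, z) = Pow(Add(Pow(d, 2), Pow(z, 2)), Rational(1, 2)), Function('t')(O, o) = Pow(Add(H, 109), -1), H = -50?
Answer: Add(Mul(3, Pow(3226, Rational(1, 2))), Mul(Rational(-1, 59), I, Pow(11389773, Rational(1, 2)))) ≈ Add(170.39, Mul(-57.201, I))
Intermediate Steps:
Function('t')(O, o) = Rational(1, 59) (Function('t')(O, o) = Pow(Add(-50, 109), -1) = Pow(59, -1) = Rational(1, 59))
r = Mul(Rational(1, 59), I, Pow(11389773, Rational(1, 2))) (r = Pow(Add(Rational(1, 59), -3272), Rational(1, 2)) = Pow(Rational(-193047, 59), Rational(1, 2)) = Mul(Rational(1, 59), I, Pow(11389773, Rational(1, 2))) ≈ Mul(57.201, I))
Add(Function('E')(-75, 153), Mul(-1, r)) = Add(Pow(Add(Pow(-75, 2), Pow(153, 2)), Rational(1, 2)), Mul(-1, Mul(Rational(1, 59), I, Pow(11389773, Rational(1, 2))))) = Add(Pow(Add(5625, 23409), Rational(1, 2)), Mul(Rational(-1, 59), I, Pow(11389773, Rational(1, 2)))) = Add(Pow(29034, Rational(1, 2)), Mul(Rational(-1, 59), I, Pow(11389773, Rational(1, 2)))) = Add(Mul(3, Pow(3226, Rational(1, 2))), Mul(Rational(-1, 59), I, Pow(11389773, Rational(1, 2))))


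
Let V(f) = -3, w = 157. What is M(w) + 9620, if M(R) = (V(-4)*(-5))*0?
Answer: 9620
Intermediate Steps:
M(R) = 0 (M(R) = -3*(-5)*0 = 15*0 = 0)
M(w) + 9620 = 0 + 9620 = 9620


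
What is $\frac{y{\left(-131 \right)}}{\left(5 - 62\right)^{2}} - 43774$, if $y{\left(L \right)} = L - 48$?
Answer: $- \frac{142221905}{3249} \approx -43774.0$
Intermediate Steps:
$y{\left(L \right)} = -48 + L$
$\frac{y{\left(-131 \right)}}{\left(5 - 62\right)^{2}} - 43774 = \frac{-48 - 131}{\left(5 - 62\right)^{2}} - 43774 = - \frac{179}{\left(-57\right)^{2}} - 43774 = - \frac{179}{3249} - 43774 = - \frac{142221905}{3249}$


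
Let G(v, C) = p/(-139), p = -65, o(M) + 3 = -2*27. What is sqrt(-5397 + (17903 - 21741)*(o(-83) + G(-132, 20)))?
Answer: sqrt(4087826119)/139 ≈ 459.97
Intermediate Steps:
o(M) = -57 (o(M) = -3 - 2*27 = -3 - 54 = -57)
G(v, C) = 65/139 (G(v, C) = -65/(-139) = -65*(-1/139) = 65/139)
sqrt(-5397 + (17903 - 21741)*(o(-83) + G(-132, 20))) = sqrt(-5397 + (17903 - 21741)*(-57 + 65/139)) = sqrt(-5397 - 3838*(-7858/139)) = sqrt(-5397 + 30159004/139) = sqrt(29408821/139) = sqrt(4087826119)/139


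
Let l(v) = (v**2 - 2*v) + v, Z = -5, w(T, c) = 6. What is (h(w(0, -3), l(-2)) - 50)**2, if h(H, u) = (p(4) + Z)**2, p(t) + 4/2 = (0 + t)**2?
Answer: 961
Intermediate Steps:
l(v) = v**2 - v
p(t) = -2 + t**2 (p(t) = -2 + (0 + t)**2 = -2 + t**2)
h(H, u) = 81 (h(H, u) = ((-2 + 4**2) - 5)**2 = ((-2 + 16) - 5)**2 = (14 - 5)**2 = 9**2 = 81)
(h(w(0, -3), l(-2)) - 50)**2 = (81 - 50)**2 = 31**2 = 961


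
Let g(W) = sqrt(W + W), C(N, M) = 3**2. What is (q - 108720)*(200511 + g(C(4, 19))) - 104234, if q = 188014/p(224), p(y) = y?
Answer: -2422712499671/112 - 36247899*sqrt(2)/112 ≈ -2.1632e+10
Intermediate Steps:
C(N, M) = 9
g(W) = sqrt(2)*sqrt(W) (g(W) = sqrt(2*W) = sqrt(2)*sqrt(W))
q = 94007/112 (q = 188014/224 = 188014*(1/224) = 94007/112 ≈ 839.35)
(q - 108720)*(200511 + g(C(4, 19))) - 104234 = (94007/112 - 108720)*(200511 + sqrt(2)*sqrt(9)) - 104234 = -12082633*(200511 + sqrt(2)*3)/112 - 104234 = -12082633*(200511 + 3*sqrt(2))/112 - 104234 = (-2422700825463/112 - 36247899*sqrt(2)/112) - 104234 = -2422712499671/112 - 36247899*sqrt(2)/112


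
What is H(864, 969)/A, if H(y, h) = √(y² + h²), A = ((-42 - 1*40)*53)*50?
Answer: -3*√187273/217300 ≈ -0.0059745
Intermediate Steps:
A = -217300 (A = ((-42 - 40)*53)*50 = -82*53*50 = -4346*50 = -217300)
H(y, h) = √(h² + y²)
H(864, 969)/A = √(969² + 864²)/(-217300) = √(938961 + 746496)*(-1/217300) = √1685457*(-1/217300) = (3*√187273)*(-1/217300) = -3*√187273/217300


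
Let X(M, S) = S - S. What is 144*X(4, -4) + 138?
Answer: 138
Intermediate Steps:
X(M, S) = 0
144*X(4, -4) + 138 = 144*0 + 138 = 0 + 138 = 138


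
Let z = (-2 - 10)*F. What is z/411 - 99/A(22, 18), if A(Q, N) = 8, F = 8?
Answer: -13819/1096 ≈ -12.609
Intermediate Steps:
z = -96 (z = (-2 - 10)*8 = -12*8 = -96)
z/411 - 99/A(22, 18) = -96/411 - 99/8 = -96*1/411 - 99*⅛ = -32/137 - 99/8 = -13819/1096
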